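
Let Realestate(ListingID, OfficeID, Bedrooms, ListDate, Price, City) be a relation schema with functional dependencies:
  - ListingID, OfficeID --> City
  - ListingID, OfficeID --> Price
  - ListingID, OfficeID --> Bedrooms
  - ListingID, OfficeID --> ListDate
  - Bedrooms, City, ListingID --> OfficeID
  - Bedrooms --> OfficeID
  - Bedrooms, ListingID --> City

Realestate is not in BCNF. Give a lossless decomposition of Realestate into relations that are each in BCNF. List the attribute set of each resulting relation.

{Bedrooms, City, ListDate, ListingID, Price}; {Bedrooms, OfficeID}

Candidate keys of the original relation: {Bedrooms, ListingID}, {ListingID, OfficeID}.
{Bedrooms, City, ListDate, ListingID, OfficeID, Price}: {Bedrooms} determines {Bedrooms, OfficeID} here but is not a superkey — split on Bedrooms --> OfficeID, giving {Bedrooms, OfficeID} and {Bedrooms, City, ListDate, ListingID, Price}.
{Bedrooms, OfficeID} has no BCNF violation.
{Bedrooms, City, ListDate, ListingID, Price} has no BCNF violation.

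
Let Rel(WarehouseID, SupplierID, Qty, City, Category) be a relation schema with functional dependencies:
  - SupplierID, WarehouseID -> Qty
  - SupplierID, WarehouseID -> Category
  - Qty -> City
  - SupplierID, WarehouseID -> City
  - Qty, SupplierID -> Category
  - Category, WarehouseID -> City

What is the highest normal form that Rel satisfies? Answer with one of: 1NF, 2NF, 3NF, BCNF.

2NF

Candidate key: {SupplierID, WarehouseID}. Prime attributes: {SupplierID, WarehouseID}.
Qty -> City: {Qty}⁺ = {City, Qty}, which is not all of the attributes, so the left side is not a superkey — BCNF is violated.
Qty -> City determines the non-prime attribute {City} from a non-superkey — 3NF is violated.
Checking every proper subset of each key, none determines a non-prime attribute — 2NF is satisfied.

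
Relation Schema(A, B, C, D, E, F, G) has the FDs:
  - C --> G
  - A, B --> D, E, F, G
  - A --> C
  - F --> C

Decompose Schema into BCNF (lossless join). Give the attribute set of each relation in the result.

{A, B, D, E, F}; {A, C}; {C, G}

Candidate key of the original relation: {A, B}.
{A, B, C, D, E, F, G}: {C} determines {C, G} here but is not a superkey — split on C --> G, giving {C, G} and {A, B, C, D, E, F}.
{C, G} is in BCNF.
{A, B, C, D, E, F}: {A} determines {A, C} here but is not a superkey — split on A --> C, giving {A, C} and {A, B, D, E, F}.
{A, C} is in BCNF.
{A, B, D, E, F} is in BCNF.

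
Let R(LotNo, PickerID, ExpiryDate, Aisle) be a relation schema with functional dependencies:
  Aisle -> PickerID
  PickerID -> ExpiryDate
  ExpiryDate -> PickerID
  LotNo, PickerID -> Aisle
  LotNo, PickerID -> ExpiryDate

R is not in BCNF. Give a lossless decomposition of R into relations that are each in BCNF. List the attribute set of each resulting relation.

Candidate keys of the original relation: {Aisle, LotNo}, {ExpiryDate, LotNo}, {LotNo, PickerID}.
{Aisle, ExpiryDate, LotNo, PickerID}: {Aisle} determines {Aisle, ExpiryDate, PickerID} here but is not a superkey — split on Aisle -> ExpiryDate, PickerID, giving {Aisle, ExpiryDate, PickerID} and {Aisle, LotNo}.
{Aisle, ExpiryDate, PickerID}: {PickerID} determines {ExpiryDate, PickerID} here but is not a superkey — split on PickerID -> ExpiryDate, giving {ExpiryDate, PickerID} and {Aisle, PickerID}.
{ExpiryDate, PickerID} has no BCNF violation.
{Aisle, PickerID} has no BCNF violation.
{Aisle, LotNo} has no BCNF violation.

{Aisle, LotNo}; {Aisle, PickerID}; {ExpiryDate, PickerID}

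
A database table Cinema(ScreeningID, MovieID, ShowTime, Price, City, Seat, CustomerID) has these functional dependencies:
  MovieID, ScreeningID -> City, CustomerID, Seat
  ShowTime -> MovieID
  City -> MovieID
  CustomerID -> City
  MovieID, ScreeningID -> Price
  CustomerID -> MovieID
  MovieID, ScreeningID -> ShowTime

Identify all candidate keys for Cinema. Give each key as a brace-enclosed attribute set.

{City, ScreeningID}, {CustomerID, ScreeningID}, {MovieID, ScreeningID}, {ScreeningID, ShowTime}

{ScreeningID} never appears on the right of any FD, so every key must include it.
Closure of {City, ScreeningID} is {City, CustomerID, MovieID, Price, ScreeningID, Seat, ShowTime}, the whole schema; {City, ScreeningID} is a candidate key.
Closure of {CustomerID, ScreeningID} is {City, CustomerID, MovieID, Price, ScreeningID, Seat, ShowTime}, the whole schema; {CustomerID, ScreeningID} is a candidate key.
Closure of {MovieID, ScreeningID} is {City, CustomerID, MovieID, Price, ScreeningID, Seat, ShowTime}, the whole schema; {MovieID, ScreeningID} is a candidate key.
Closure of {ScreeningID, ShowTime} is {City, CustomerID, MovieID, Price, ScreeningID, Seat, ShowTime}, the whole schema; {ScreeningID, ShowTime} is a candidate key.
No proper subset of any of these is a key, and no other minimal superkey exists.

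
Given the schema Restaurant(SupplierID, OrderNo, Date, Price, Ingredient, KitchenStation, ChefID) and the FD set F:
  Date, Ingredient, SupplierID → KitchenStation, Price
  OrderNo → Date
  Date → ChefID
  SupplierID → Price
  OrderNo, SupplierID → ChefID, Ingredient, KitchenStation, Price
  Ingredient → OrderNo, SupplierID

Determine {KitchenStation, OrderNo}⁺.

{ChefID, Date, KitchenStation, OrderNo}

Start with {KitchenStation, OrderNo}.
OrderNo → Date applies; add {Date} → now {Date, KitchenStation, OrderNo}.
Date → ChefID applies; add {ChefID} → now {ChefID, Date, KitchenStation, OrderNo}.
No further FD applies.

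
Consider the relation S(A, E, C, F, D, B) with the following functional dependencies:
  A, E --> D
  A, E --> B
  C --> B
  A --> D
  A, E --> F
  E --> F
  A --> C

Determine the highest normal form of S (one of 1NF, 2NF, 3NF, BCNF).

1NF

Candidate key: {A, E}. Prime attributes: {A, E}.
C --> B: {C}⁺ = {B, C}, which is not all of the attributes, so the left side is not a superkey — BCNF is violated.
Because {B} is non-prime and the left side of C --> B is not a superkey, the relation is not in 3NF.
The proper key subset {A} of {A, E} determines non-prime {B, C, D}, so the relation is not even in 2NF.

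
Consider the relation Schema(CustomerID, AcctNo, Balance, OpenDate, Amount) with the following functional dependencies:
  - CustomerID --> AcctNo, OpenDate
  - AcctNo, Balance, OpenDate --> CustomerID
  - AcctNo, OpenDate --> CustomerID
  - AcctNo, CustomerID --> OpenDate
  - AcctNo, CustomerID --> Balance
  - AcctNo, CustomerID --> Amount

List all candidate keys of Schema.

{CustomerID} is a candidate key since {CustomerID}⁺ = {AcctNo, Amount, Balance, CustomerID, OpenDate} covers every attribute.
{AcctNo, OpenDate} is a candidate key since {AcctNo, OpenDate}⁺ = {AcctNo, Amount, Balance, CustomerID, OpenDate} covers every attribute.
No proper subset of any of these is a key, and no other minimal superkey exists.

{AcctNo, OpenDate}, {CustomerID}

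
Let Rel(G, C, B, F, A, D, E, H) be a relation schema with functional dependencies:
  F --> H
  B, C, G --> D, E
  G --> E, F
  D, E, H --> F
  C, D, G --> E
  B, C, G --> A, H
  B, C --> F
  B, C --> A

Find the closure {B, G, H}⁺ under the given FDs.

{B, E, F, G, H}

Start with {B, G, H}.
G --> E, F applies; add {E, F} → now {B, E, F, G, H}.
No further FD applies.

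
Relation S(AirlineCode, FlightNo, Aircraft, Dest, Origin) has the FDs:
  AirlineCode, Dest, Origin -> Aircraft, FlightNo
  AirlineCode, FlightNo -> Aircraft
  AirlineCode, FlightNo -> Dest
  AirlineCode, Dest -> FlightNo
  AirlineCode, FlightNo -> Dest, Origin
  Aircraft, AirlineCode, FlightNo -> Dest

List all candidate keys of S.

{AirlineCode} never appears on the right of any FD, so every key must include it.
{AirlineCode, Dest}⁺ = {Aircraft, AirlineCode, Dest, FlightNo, Origin} — all of the relation — so {AirlineCode, Dest} is a candidate key.
{AirlineCode, FlightNo}⁺ = {Aircraft, AirlineCode, Dest, FlightNo, Origin} — all of the relation — so {AirlineCode, FlightNo} is a candidate key.
Any other superkey properly contains one of these, so there are no further candidate keys.

{AirlineCode, Dest}, {AirlineCode, FlightNo}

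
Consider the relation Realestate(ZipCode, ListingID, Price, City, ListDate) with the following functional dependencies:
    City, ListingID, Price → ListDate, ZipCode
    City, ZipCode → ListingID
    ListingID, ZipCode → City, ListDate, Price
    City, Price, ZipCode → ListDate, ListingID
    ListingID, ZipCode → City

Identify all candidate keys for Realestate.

{City, ZipCode}⁺ = {City, ListDate, ListingID, Price, ZipCode}, which is every attribute, so {City, ZipCode} is a candidate key.
{ListingID, ZipCode}⁺ = {City, ListDate, ListingID, Price, ZipCode}, which is every attribute, so {ListingID, ZipCode} is a candidate key.
{City, ListingID, Price}⁺ = {City, ListDate, ListingID, Price, ZipCode}, which is every attribute, so {City, ListingID, Price} is a candidate key.
Any other superkey properly contains one of these, so there are no further candidate keys.

{City, ListingID, Price}, {City, ZipCode}, {ListingID, ZipCode}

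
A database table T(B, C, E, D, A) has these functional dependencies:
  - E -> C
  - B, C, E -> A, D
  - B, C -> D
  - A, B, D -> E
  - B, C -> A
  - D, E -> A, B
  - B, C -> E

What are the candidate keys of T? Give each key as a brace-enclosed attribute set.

Closure of {B, C} is {A, B, C, D, E}, the whole schema; {B, C} is a candidate key.
Closure of {B, E} is {A, B, C, D, E}, the whole schema; {B, E} is a candidate key.
Closure of {D, E} is {A, B, C, D, E}, the whole schema; {D, E} is a candidate key.
Closure of {A, B, D} is {A, B, C, D, E}, the whole schema; {A, B, D} is a candidate key.
No proper subset of any of these is a key, and no other minimal superkey exists.

{A, B, D}, {B, C}, {B, E}, {D, E}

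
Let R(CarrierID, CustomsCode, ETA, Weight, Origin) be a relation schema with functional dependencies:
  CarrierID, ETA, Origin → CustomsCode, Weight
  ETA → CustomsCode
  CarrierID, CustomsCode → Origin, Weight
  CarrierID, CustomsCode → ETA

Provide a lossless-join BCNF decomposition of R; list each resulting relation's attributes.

{CarrierID, ETA, Origin, Weight}; {CustomsCode, ETA}

Candidate keys of the original relation: {CarrierID, CustomsCode}, {CarrierID, ETA}.
Within {CarrierID, CustomsCode, ETA, Origin, Weight}: {ETA}⁺ ∩ {CarrierID, CustomsCode, ETA, Origin, Weight} = {CustomsCode, ETA}, not the whole set, so ETA → CustomsCode violates BCNF; decompose into {CustomsCode, ETA} and {CarrierID, ETA, Origin, Weight}.
{CustomsCode, ETA} has no BCNF violation.
{CarrierID, ETA, Origin, Weight} has no BCNF violation.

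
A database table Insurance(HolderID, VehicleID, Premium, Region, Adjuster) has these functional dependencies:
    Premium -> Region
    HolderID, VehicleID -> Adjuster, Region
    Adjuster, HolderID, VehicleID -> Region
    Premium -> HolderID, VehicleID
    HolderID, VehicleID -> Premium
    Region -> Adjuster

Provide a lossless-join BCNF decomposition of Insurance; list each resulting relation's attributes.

Candidate keys of the original relation: {HolderID, VehicleID}, {Premium}.
Within {Adjuster, HolderID, Premium, Region, VehicleID}: {Region}⁺ ∩ {Adjuster, HolderID, Premium, Region, VehicleID} = {Adjuster, Region}, not the whole set, so Region -> Adjuster violates BCNF; decompose into {Adjuster, Region} and {HolderID, Premium, Region, VehicleID}.
{Adjuster, Region}: every determinant is a superkey — BCNF.
{HolderID, Premium, Region, VehicleID}: every determinant is a superkey — BCNF.

{Adjuster, Region}; {HolderID, Premium, Region, VehicleID}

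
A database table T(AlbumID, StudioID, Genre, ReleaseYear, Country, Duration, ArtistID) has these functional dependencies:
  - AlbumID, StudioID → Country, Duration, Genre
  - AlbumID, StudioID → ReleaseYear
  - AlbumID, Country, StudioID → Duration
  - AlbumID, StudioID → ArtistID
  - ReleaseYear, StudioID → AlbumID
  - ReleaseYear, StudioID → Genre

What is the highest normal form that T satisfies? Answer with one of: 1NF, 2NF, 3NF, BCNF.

BCNF

Candidate keys: {AlbumID, StudioID}, {ReleaseYear, StudioID}. Prime attributes: {AlbumID, ReleaseYear, StudioID}.
Every FD has a superkey on the left, so the relation is in BCNF.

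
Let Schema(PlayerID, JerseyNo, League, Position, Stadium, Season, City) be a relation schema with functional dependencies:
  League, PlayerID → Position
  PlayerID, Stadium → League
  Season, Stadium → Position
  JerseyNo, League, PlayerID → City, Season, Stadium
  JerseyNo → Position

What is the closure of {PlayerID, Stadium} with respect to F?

{League, PlayerID, Position, Stadium}

Start with {PlayerID, Stadium}.
PlayerID, Stadium → League applies; add {League} → now {League, PlayerID, Stadium}.
League, PlayerID → Position applies; add {Position} → now {League, PlayerID, Position, Stadium}.
No further FD applies.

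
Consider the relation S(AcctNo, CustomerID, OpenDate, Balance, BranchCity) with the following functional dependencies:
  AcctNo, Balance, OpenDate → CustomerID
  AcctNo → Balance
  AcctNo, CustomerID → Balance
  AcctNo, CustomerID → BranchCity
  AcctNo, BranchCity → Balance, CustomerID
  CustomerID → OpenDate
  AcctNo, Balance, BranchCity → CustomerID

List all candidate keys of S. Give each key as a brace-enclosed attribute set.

No FD produces {AcctNo}, so it must be in every candidate key.
{AcctNo, BranchCity} is a candidate key since {AcctNo, BranchCity}⁺ = {AcctNo, Balance, BranchCity, CustomerID, OpenDate} covers every attribute.
{AcctNo, CustomerID} is a candidate key since {AcctNo, CustomerID}⁺ = {AcctNo, Balance, BranchCity, CustomerID, OpenDate} covers every attribute.
{AcctNo, OpenDate} is a candidate key since {AcctNo, OpenDate}⁺ = {AcctNo, Balance, BranchCity, CustomerID, OpenDate} covers every attribute.
Any other superkey properly contains one of these, so there are no further candidate keys.

{AcctNo, BranchCity}, {AcctNo, CustomerID}, {AcctNo, OpenDate}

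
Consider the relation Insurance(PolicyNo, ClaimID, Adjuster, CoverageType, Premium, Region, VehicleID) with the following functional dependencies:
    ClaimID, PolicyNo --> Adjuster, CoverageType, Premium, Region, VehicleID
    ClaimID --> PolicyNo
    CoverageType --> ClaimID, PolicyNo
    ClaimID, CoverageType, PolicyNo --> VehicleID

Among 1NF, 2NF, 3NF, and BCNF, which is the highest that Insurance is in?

Candidate keys: {ClaimID}, {CoverageType}. Prime attributes: {ClaimID, CoverageType}.
Every FD has a superkey on the left, so the relation is in BCNF.

BCNF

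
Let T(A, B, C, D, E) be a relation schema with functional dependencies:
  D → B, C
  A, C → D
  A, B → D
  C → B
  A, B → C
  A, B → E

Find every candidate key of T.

{A, B}, {A, C}, {A, D}

Attributes never on any right-hand side: {A} — every candidate key must contain it.
{A, B} is a candidate key since {A, B}⁺ = {A, B, C, D, E} covers every attribute.
{A, C} is a candidate key since {A, C}⁺ = {A, B, C, D, E} covers every attribute.
{A, D} is a candidate key since {A, D}⁺ = {A, B, C, D, E} covers every attribute.
Any other superkey properly contains one of these, so there are no further candidate keys.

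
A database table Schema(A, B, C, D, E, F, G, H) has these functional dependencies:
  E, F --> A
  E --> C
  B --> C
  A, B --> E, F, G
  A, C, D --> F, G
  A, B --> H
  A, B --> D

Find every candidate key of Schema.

{B} never appears on the right of any FD, so every key must include it.
{A, B}⁺ = {A, B, C, D, E, F, G, H} — all of the relation — so {A, B} is a candidate key.
{B, E, F}⁺ = {A, B, C, D, E, F, G, H} — all of the relation — so {B, E, F} is a candidate key.
Any other superkey properly contains one of these, so there are no further candidate keys.

{A, B}, {B, E, F}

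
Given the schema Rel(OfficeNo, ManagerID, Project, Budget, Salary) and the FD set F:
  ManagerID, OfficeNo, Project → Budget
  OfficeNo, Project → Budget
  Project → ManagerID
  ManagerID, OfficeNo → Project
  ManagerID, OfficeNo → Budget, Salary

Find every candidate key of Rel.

No FD produces {OfficeNo}, so it must be in every candidate key.
Closure of {ManagerID, OfficeNo} is {Budget, ManagerID, OfficeNo, Project, Salary}, the whole schema; {ManagerID, OfficeNo} is a candidate key.
Closure of {OfficeNo, Project} is {Budget, ManagerID, OfficeNo, Project, Salary}, the whole schema; {OfficeNo, Project} is a candidate key.
These are minimal and exhaustive — every other superkey contains one of them.

{ManagerID, OfficeNo}, {OfficeNo, Project}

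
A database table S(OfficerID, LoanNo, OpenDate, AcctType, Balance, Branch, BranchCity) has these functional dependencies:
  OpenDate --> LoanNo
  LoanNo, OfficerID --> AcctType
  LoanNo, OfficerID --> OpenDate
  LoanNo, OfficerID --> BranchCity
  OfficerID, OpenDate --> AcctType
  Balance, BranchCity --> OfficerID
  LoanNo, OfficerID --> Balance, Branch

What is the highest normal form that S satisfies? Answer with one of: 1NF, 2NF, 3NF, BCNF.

3NF

Candidate keys: {Balance, BranchCity, LoanNo}, {Balance, BranchCity, OpenDate}, {LoanNo, OfficerID}, {OfficerID, OpenDate}. Prime attributes: {Balance, BranchCity, LoanNo, OfficerID, OpenDate}.
For OpenDate --> LoanNo we have {OpenDate}⁺ = {LoanNo, OpenDate}; {OpenDate} is not a superkey, so BCNF fails.
Its right-hand attributes {LoanNo} are all prime, as are those of every other non-superkey FD — the relation is in 3NF.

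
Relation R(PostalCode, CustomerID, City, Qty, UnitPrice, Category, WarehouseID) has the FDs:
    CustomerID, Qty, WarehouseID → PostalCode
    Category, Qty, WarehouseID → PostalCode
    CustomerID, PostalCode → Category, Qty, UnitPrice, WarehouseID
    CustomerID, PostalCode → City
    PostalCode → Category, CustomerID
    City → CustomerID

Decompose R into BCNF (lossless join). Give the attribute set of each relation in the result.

{Category, City, PostalCode, Qty, UnitPrice, WarehouseID}; {City, CustomerID}

Candidate keys of the original relation: {Category, Qty, WarehouseID}, {City, Qty, WarehouseID}, {CustomerID, Qty, WarehouseID}, {PostalCode}.
In {Category, City, CustomerID, PostalCode, Qty, UnitPrice, WarehouseID}, {City} is not a superkey ({City}⁺ restricted to this set is {City, CustomerID}), so split on City → CustomerID into {City, CustomerID} and {Category, City, PostalCode, Qty, UnitPrice, WarehouseID}.
{City, CustomerID} is in BCNF.
{Category, City, PostalCode, Qty, UnitPrice, WarehouseID} is in BCNF.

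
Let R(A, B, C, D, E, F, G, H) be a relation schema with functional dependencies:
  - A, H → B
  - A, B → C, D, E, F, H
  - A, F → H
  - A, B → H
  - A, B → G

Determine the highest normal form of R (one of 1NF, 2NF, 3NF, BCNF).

BCNF

Candidate keys: {A, B}, {A, F}, {A, H}. Prime attributes: {A, B, F, H}.
Each dependency's left side is a superkey — BCNF holds.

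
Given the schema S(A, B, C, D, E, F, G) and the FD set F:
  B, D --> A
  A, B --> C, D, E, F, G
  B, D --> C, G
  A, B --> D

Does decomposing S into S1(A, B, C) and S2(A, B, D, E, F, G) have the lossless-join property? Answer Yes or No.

Yes

S1 ∩ S2 = {A, B}; its closure under F is {A, B, C, D, E, F, G}.
This includes all of S1, so the common attributes are a superkey of S1 — the join is lossless.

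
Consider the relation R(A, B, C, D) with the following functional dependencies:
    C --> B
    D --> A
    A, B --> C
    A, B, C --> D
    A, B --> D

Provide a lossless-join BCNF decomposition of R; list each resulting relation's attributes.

Candidate keys of the original relation: {A, B}, {A, C}, {B, D}, {C, D}.
In {A, B, C, D}, {C} is not a superkey ({C}⁺ restricted to this set is {B, C}), so split on C --> B into {B, C} and {A, C, D}.
{B, C}: every determinant is a superkey — BCNF.
In {A, C, D}, {D} is not a superkey ({D}⁺ restricted to this set is {A, D}), so split on D --> A into {A, D} and {C, D}.
{A, D}: every determinant is a superkey — BCNF.
{C, D}: every determinant is a superkey — BCNF.

{A, D}; {B, C}; {C, D}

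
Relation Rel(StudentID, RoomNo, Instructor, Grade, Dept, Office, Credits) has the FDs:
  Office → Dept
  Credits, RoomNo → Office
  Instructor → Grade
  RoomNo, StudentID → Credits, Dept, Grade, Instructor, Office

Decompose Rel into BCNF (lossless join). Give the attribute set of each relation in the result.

Candidate key of the original relation: {RoomNo, StudentID}.
{Credits, Dept, Grade, Instructor, Office, RoomNo, StudentID}: {Office} determines {Dept, Office} here but is not a superkey — split on Office → Dept, giving {Dept, Office} and {Credits, Grade, Instructor, Office, RoomNo, StudentID}.
{Dept, Office}: every determinant is a superkey — BCNF.
{Credits, Grade, Instructor, Office, RoomNo, StudentID}: {Credits, RoomNo} determines {Credits, Office, RoomNo} here but is not a superkey — split on Credits, RoomNo → Office, giving {Credits, Office, RoomNo} and {Credits, Grade, Instructor, RoomNo, StudentID}.
{Credits, Office, RoomNo}: every determinant is a superkey — BCNF.
{Credits, Grade, Instructor, RoomNo, StudentID}: {Instructor} determines {Grade, Instructor} here but is not a superkey — split on Instructor → Grade, giving {Grade, Instructor} and {Credits, Instructor, RoomNo, StudentID}.
{Grade, Instructor}: every determinant is a superkey — BCNF.
{Credits, Instructor, RoomNo, StudentID}: every determinant is a superkey — BCNF.

{Credits, Instructor, RoomNo, StudentID}; {Credits, Office, RoomNo}; {Dept, Office}; {Grade, Instructor}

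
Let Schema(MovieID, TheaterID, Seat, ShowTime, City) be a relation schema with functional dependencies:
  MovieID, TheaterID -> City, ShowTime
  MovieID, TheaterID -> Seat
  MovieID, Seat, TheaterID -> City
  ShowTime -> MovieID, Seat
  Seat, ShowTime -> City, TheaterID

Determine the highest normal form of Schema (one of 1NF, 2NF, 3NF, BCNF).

Candidate keys: {MovieID, TheaterID}, {ShowTime}. Prime attributes: {MovieID, ShowTime, TheaterID}.
Every FD has a superkey on the left, so the relation is in BCNF.

BCNF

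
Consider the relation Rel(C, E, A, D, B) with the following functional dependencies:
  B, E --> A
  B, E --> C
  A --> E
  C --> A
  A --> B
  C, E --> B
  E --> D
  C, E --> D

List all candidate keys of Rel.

{A} is a candidate key since {A}⁺ = {A, B, C, D, E} covers every attribute.
{C} is a candidate key since {C}⁺ = {A, B, C, D, E} covers every attribute.
{B, E} is a candidate key since {B, E}⁺ = {A, B, C, D, E} covers every attribute.
No proper subset of any of these is a key, and no other minimal superkey exists.

{A}, {B, E}, {C}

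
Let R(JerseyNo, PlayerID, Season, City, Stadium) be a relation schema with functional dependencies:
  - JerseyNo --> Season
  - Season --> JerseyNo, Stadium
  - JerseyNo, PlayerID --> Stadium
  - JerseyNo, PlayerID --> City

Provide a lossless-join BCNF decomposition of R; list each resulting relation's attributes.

{City, JerseyNo, PlayerID}; {JerseyNo, Season, Stadium}

Candidate keys of the original relation: {JerseyNo, PlayerID}, {PlayerID, Season}.
In {City, JerseyNo, PlayerID, Season, Stadium}, {JerseyNo} is not a superkey ({JerseyNo}⁺ restricted to this set is {JerseyNo, Season, Stadium}), so split on JerseyNo --> Season, Stadium into {JerseyNo, Season, Stadium} and {City, JerseyNo, PlayerID}.
{JerseyNo, Season, Stadium} is in BCNF.
{City, JerseyNo, PlayerID} is in BCNF.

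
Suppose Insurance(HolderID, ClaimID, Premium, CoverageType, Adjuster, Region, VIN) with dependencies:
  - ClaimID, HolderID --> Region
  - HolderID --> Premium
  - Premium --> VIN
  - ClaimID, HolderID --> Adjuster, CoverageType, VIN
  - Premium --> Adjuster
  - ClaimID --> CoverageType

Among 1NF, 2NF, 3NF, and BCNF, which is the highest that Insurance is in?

1NF

Candidate key: {ClaimID, HolderID}. Prime attributes: {ClaimID, HolderID}.
For HolderID --> Premium we have {HolderID}⁺ = {Adjuster, HolderID, Premium, VIN}; {HolderID} is not a superkey, so BCNF fails.
HolderID --> Premium determines the non-prime attribute {Premium} from a non-superkey — 3NF is violated.
The proper key subset {ClaimID} of {ClaimID, HolderID} determines non-prime {CoverageType}, so the relation is not even in 2NF.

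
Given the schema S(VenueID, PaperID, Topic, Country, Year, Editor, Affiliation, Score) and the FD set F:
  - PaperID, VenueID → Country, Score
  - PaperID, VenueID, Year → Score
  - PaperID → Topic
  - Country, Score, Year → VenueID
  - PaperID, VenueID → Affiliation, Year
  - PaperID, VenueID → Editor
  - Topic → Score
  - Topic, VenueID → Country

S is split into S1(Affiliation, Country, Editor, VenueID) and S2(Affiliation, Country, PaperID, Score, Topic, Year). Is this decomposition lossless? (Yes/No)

No

Common attributes: {Affiliation, Country}; their closure is {Affiliation, Country}.
The closure covers neither S1 nor S2 entirely; the join is not lossless.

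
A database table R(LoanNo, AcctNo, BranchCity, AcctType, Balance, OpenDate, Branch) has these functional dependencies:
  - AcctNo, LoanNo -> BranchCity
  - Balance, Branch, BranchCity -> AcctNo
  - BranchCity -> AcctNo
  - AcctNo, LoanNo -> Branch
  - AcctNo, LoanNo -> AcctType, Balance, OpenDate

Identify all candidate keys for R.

Attributes never on any right-hand side: {LoanNo} — every candidate key must contain it.
Closure of {AcctNo, LoanNo} is {AcctNo, AcctType, Balance, Branch, BranchCity, LoanNo, OpenDate}, the whole schema; {AcctNo, LoanNo} is a candidate key.
Closure of {BranchCity, LoanNo} is {AcctNo, AcctType, Balance, Branch, BranchCity, LoanNo, OpenDate}, the whole schema; {BranchCity, LoanNo} is a candidate key.
No proper subset of any of these is a key, and no other minimal superkey exists.

{AcctNo, LoanNo}, {BranchCity, LoanNo}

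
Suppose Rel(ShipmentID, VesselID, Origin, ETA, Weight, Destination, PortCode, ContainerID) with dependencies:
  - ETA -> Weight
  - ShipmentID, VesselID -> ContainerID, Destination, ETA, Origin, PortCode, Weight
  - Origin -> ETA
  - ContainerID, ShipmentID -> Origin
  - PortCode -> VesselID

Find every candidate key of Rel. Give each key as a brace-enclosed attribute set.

{PortCode, ShipmentID}, {ShipmentID, VesselID}

{ShipmentID} never appears on the right of any FD, so every key must include it.
{PortCode, ShipmentID} is a candidate key since {PortCode, ShipmentID}⁺ = {ContainerID, Destination, ETA, Origin, PortCode, ShipmentID, VesselID, Weight} covers every attribute.
{ShipmentID, VesselID} is a candidate key since {ShipmentID, VesselID}⁺ = {ContainerID, Destination, ETA, Origin, PortCode, ShipmentID, VesselID, Weight} covers every attribute.
No proper subset of any of these is a key, and no other minimal superkey exists.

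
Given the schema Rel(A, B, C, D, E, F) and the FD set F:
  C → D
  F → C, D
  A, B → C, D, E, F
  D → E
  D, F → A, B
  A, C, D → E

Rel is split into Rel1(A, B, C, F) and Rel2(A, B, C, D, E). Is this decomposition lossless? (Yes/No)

Yes

The shared attributes are {A, B, C} and {A, B, C}⁺ = {A, B, C, D, E, F}.
Rel1 is contained in that closure, so Rel1 ∩ Rel2 → Rel1 holds and the join is lossless.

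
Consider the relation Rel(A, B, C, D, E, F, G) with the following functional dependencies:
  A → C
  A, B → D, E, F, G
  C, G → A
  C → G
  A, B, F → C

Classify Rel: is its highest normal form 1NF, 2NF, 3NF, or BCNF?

Candidate keys: {A, B}, {B, C}. Prime attributes: {A, B, C}.
A → C: {A}⁺ = {A, C, G}, which is not all of the attributes, so the left side is not a superkey — BCNF is violated.
Because {G} is non-prime and the left side of C → G is not a superkey, the relation is not in 3NF.
{A} is a proper subset of the key {A, B}, and {A}⁺ contains the non-prime attribute {G} — a partial dependency, so 2NF is violated.

1NF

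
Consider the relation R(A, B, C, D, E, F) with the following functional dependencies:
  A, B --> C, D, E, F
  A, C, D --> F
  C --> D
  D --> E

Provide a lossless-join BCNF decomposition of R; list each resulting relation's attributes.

Candidate key of the original relation: {A, B}.
Within {A, B, C, D, E, F}: {A, C, D}⁺ ∩ {A, B, C, D, E, F} = {A, C, D, E, F}, not the whole set, so A, C, D --> E, F violates BCNF; decompose into {A, C, D, E, F} and {A, B, C, D}.
Within {A, C, D, E, F}: {C}⁺ ∩ {A, C, D, E, F} = {C, D, E}, not the whole set, so C --> D, E violates BCNF; decompose into {C, D, E} and {A, C, F}.
Within {C, D, E}: {D}⁺ ∩ {C, D, E} = {D, E}, not the whole set, so D --> E violates BCNF; decompose into {D, E} and {C, D}.
{D, E} is in BCNF.
{C, D} is in BCNF.
{A, C, F} is in BCNF.
Within {A, B, C, D}: {C}⁺ ∩ {A, B, C, D} = {C, D}, not the whole set, so C --> D violates BCNF; decompose into {C, D} and {A, B, C}.
{C, D} is in BCNF.
{A, B, C} is in BCNF.

{A, B, C}; {A, C, F}; {C, D}; {D, E}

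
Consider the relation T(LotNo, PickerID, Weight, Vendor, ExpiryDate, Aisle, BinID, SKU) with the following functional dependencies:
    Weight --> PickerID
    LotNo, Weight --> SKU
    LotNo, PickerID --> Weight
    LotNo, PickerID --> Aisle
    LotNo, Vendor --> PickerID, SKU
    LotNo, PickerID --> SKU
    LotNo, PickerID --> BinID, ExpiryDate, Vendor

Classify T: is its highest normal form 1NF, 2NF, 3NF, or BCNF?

3NF

Candidate keys: {LotNo, PickerID}, {LotNo, Vendor}, {LotNo, Weight}. Prime attributes: {LotNo, PickerID, Vendor, Weight}.
Weight --> PickerID: {Weight}⁺ = {PickerID, Weight}, which is not all of the attributes, so the left side is not a superkey — BCNF is violated.
Its right-hand attributes {PickerID} are all prime, as are those of every other non-superkey FD — the relation is in 3NF.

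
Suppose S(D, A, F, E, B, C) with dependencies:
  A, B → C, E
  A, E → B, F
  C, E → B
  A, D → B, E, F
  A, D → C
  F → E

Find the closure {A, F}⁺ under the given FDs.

{A, B, C, E, F}

Start with {A, F}.
F → E applies; add {E} → now {A, E, F}.
A, E → B, F applies; add {B} → now {A, B, E, F}.
A, B → C, E applies; add {C} → now {A, B, C, E, F}.
No further FD applies.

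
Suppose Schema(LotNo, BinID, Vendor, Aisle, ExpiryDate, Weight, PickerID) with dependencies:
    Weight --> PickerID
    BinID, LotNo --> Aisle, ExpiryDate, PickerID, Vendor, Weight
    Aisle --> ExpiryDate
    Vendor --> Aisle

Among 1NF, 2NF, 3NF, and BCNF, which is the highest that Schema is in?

2NF

Candidate key: {BinID, LotNo}. Prime attributes: {BinID, LotNo}.
Weight --> PickerID: {Weight}⁺ = {PickerID, Weight}, which is not all of the attributes, so the left side is not a superkey — BCNF is violated.
Weight --> PickerID has non-prime {PickerID} on the right and a non-superkey on the left, so 3NF fails.
Checking every proper subset of each key, none determines a non-prime attribute — 2NF is satisfied.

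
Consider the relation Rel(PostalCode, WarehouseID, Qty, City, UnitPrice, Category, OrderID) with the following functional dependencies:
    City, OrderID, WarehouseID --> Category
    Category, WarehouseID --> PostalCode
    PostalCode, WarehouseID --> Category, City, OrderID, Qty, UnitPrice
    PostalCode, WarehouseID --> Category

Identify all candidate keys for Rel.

Attributes never on any right-hand side: {WarehouseID} — every candidate key must contain it.
{Category, WarehouseID} is a candidate key since {Category, WarehouseID}⁺ = {Category, City, OrderID, PostalCode, Qty, UnitPrice, WarehouseID} covers every attribute.
{PostalCode, WarehouseID} is a candidate key since {PostalCode, WarehouseID}⁺ = {Category, City, OrderID, PostalCode, Qty, UnitPrice, WarehouseID} covers every attribute.
{City, OrderID, WarehouseID} is a candidate key since {City, OrderID, WarehouseID}⁺ = {Category, City, OrderID, PostalCode, Qty, UnitPrice, WarehouseID} covers every attribute.
These are minimal and exhaustive — every other superkey contains one of them.

{Category, WarehouseID}, {City, OrderID, WarehouseID}, {PostalCode, WarehouseID}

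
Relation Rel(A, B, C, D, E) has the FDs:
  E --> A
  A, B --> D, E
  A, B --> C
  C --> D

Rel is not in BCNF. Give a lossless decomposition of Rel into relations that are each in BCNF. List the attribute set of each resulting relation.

{A, E}; {B, C, E}; {C, D}

Candidate keys of the original relation: {A, B}, {B, E}.
{A, B, C, D, E}: {E} determines {A, E} here but is not a superkey — split on E --> A, giving {A, E} and {B, C, D, E}.
{A, E} has no BCNF violation.
{B, C, D, E}: {C} determines {C, D} here but is not a superkey — split on C --> D, giving {C, D} and {B, C, E}.
{C, D} has no BCNF violation.
{B, C, E} has no BCNF violation.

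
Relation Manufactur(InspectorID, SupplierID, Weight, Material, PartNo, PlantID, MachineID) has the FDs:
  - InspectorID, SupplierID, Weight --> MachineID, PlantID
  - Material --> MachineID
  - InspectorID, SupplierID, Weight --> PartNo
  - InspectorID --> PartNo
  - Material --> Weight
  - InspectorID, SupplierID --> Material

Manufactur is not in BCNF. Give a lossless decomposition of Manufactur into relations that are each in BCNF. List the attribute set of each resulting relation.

{InspectorID, Material, PlantID, SupplierID}; {InspectorID, PartNo}; {MachineID, Material, Weight}

Candidate key of the original relation: {InspectorID, SupplierID}.
In {InspectorID, MachineID, Material, PartNo, PlantID, SupplierID, Weight}, {Material} is not a superkey ({Material}⁺ restricted to this set is {MachineID, Material, Weight}), so split on Material --> MachineID, Weight into {MachineID, Material, Weight} and {InspectorID, Material, PartNo, PlantID, SupplierID}.
{MachineID, Material, Weight} is in BCNF.
In {InspectorID, Material, PartNo, PlantID, SupplierID}, {InspectorID} is not a superkey ({InspectorID}⁺ restricted to this set is {InspectorID, PartNo}), so split on InspectorID --> PartNo into {InspectorID, PartNo} and {InspectorID, Material, PlantID, SupplierID}.
{InspectorID, PartNo} is in BCNF.
{InspectorID, Material, PlantID, SupplierID} is in BCNF.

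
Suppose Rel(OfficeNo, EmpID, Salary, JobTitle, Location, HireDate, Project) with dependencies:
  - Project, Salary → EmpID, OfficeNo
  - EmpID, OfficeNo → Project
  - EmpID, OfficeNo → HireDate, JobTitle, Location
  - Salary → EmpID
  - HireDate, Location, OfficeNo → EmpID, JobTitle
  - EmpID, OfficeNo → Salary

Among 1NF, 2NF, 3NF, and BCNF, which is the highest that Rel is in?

Candidate keys: {EmpID, OfficeNo}, {HireDate, Location, OfficeNo}, {OfficeNo, Salary}, {Project, Salary}. Prime attributes: {EmpID, HireDate, Location, OfficeNo, Project, Salary}.
For Salary → EmpID we have {Salary}⁺ = {EmpID, Salary}; {Salary} is not a superkey, so BCNF fails.
But every attribute on its right side ({EmpID}) is prime, and the same holds for every other non-superkey FD, so 3NF still holds.

3NF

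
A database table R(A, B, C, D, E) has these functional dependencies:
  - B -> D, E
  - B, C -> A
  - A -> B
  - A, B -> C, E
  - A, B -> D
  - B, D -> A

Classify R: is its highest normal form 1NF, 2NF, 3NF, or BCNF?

BCNF

Candidate keys: {A}, {B}. Prime attributes: {A, B}.
The left-hand side of every FD is a superkey, so BCNF is satisfied.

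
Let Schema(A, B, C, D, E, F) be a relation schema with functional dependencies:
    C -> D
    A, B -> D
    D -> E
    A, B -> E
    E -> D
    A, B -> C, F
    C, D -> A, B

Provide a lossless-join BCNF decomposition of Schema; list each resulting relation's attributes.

{A, B, C, D, F}; {D, E}

Candidate keys of the original relation: {A, B}, {C}.
Within {A, B, C, D, E, F}: {D}⁺ ∩ {A, B, C, D, E, F} = {D, E}, not the whole set, so D -> E violates BCNF; decompose into {D, E} and {A, B, C, D, F}.
{D, E} has no BCNF violation.
{A, B, C, D, F} has no BCNF violation.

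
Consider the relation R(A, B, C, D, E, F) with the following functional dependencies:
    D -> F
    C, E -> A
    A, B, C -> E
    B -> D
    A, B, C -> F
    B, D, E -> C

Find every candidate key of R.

{B} never appears on the right of any FD, so every key must include it.
{B, E} is a candidate key since {B, E}⁺ = {A, B, C, D, E, F} covers every attribute.
{A, B, C} is a candidate key since {A, B, C}⁺ = {A, B, C, D, E, F} covers every attribute.
Any other superkey properly contains one of these, so there are no further candidate keys.

{A, B, C}, {B, E}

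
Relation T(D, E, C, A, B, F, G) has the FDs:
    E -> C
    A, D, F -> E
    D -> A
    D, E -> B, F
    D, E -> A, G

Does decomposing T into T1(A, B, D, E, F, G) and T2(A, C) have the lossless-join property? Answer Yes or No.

No

The shared attributes are {A} and {A}⁺ = {A}.
The closure covers neither T1 nor T2 entirely; the join is not lossless.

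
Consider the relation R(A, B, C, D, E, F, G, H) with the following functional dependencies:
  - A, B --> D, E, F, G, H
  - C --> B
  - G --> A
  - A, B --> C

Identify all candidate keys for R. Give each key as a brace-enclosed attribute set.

Closure of {A, B} is {A, B, C, D, E, F, G, H}, the whole schema; {A, B} is a candidate key.
Closure of {A, C} is {A, B, C, D, E, F, G, H}, the whole schema; {A, C} is a candidate key.
Closure of {B, G} is {A, B, C, D, E, F, G, H}, the whole schema; {B, G} is a candidate key.
Closure of {C, G} is {A, B, C, D, E, F, G, H}, the whole schema; {C, G} is a candidate key.
No proper subset of any of these is a key, and no other minimal superkey exists.

{A, B}, {A, C}, {B, G}, {C, G}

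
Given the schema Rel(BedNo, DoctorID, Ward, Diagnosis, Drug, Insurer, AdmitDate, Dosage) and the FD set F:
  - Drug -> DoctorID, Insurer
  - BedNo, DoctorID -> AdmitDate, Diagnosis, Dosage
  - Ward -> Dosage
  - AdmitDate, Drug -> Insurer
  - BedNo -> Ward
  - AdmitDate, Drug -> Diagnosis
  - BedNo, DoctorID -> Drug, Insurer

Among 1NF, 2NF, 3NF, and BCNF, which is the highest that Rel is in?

1NF

Candidate keys: {BedNo, DoctorID}, {BedNo, Drug}. Prime attributes: {BedNo, DoctorID, Drug}.
For Drug -> DoctorID, Insurer we have {Drug}⁺ = {DoctorID, Drug, Insurer}; {Drug} is not a superkey, so BCNF fails.
Because {Insurer} is non-prime and the left side of Drug -> DoctorID, Insurer is not a superkey, the relation is not in 3NF.
Since {BedNo} ⊂ {BedNo, DoctorID} and {BedNo}⁺ ⊇ {Dosage, Ward} with {Dosage, Ward} non-prime, there is a partial dependency; 2NF fails.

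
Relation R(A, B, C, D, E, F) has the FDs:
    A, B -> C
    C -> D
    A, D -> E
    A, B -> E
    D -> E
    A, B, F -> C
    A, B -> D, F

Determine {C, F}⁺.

Start with {C, F}.
C -> D applies; add {D} → now {C, D, F}.
D -> E applies; add {E} → now {C, D, E, F}.
No further FD applies.

{C, D, E, F}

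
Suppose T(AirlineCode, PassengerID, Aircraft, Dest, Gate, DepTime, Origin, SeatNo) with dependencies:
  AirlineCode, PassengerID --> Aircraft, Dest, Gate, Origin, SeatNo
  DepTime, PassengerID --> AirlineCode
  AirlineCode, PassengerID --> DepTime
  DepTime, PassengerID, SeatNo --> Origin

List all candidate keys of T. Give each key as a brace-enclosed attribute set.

{AirlineCode, PassengerID}, {DepTime, PassengerID}

Attributes never on any right-hand side: {PassengerID} — every candidate key must contain it.
{AirlineCode, PassengerID}⁺ = {Aircraft, AirlineCode, DepTime, Dest, Gate, Origin, PassengerID, SeatNo} — all of the relation — so {AirlineCode, PassengerID} is a candidate key.
{DepTime, PassengerID}⁺ = {Aircraft, AirlineCode, DepTime, Dest, Gate, Origin, PassengerID, SeatNo} — all of the relation — so {DepTime, PassengerID} is a candidate key.
Any other superkey properly contains one of these, so there are no further candidate keys.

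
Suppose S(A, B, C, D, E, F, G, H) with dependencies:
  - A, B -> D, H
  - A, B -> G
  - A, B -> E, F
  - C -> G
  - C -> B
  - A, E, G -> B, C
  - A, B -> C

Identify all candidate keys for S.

{A, B}, {A, C}, {A, E, G}

{A} never appears on the right of any FD, so every key must include it.
{A, B} is a candidate key since {A, B}⁺ = {A, B, C, D, E, F, G, H} covers every attribute.
{A, C} is a candidate key since {A, C}⁺ = {A, B, C, D, E, F, G, H} covers every attribute.
{A, E, G} is a candidate key since {A, E, G}⁺ = {A, B, C, D, E, F, G, H} covers every attribute.
Any other superkey properly contains one of these, so there are no further candidate keys.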